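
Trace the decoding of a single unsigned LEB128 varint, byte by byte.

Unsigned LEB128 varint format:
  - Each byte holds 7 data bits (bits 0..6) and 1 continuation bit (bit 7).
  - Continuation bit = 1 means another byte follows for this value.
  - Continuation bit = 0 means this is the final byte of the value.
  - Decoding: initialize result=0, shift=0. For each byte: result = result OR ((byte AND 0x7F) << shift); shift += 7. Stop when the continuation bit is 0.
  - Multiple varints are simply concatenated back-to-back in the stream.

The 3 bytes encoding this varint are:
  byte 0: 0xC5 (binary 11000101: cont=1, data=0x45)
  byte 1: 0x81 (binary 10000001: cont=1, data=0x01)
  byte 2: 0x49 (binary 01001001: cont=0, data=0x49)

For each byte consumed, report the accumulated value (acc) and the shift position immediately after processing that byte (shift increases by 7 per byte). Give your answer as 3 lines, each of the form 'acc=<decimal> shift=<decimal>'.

Answer: acc=69 shift=7
acc=197 shift=14
acc=1196229 shift=21

Derivation:
byte 0=0xC5: payload=0x45=69, contrib = 69<<0 = 69; acc -> 69, shift -> 7
byte 1=0x81: payload=0x01=1, contrib = 1<<7 = 128; acc -> 197, shift -> 14
byte 2=0x49: payload=0x49=73, contrib = 73<<14 = 1196032; acc -> 1196229, shift -> 21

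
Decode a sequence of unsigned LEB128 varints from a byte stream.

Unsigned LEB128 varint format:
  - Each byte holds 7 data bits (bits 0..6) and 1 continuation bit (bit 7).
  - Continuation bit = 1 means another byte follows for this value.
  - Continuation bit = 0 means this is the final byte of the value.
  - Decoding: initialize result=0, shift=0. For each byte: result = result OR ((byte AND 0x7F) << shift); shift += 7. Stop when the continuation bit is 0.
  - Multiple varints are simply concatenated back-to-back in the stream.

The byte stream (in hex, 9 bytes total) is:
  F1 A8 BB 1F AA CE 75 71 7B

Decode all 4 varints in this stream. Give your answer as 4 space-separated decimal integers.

  byte[0]=0xF1 cont=1 payload=0x71=113: acc |= 113<<0 -> acc=113 shift=7
  byte[1]=0xA8 cont=1 payload=0x28=40: acc |= 40<<7 -> acc=5233 shift=14
  byte[2]=0xBB cont=1 payload=0x3B=59: acc |= 59<<14 -> acc=971889 shift=21
  byte[3]=0x1F cont=0 payload=0x1F=31: acc |= 31<<21 -> acc=65983601 shift=28 [end]
Varint 1: bytes[0:4] = F1 A8 BB 1F -> value 65983601 (4 byte(s))
  byte[4]=0xAA cont=1 payload=0x2A=42: acc |= 42<<0 -> acc=42 shift=7
  byte[5]=0xCE cont=1 payload=0x4E=78: acc |= 78<<7 -> acc=10026 shift=14
  byte[6]=0x75 cont=0 payload=0x75=117: acc |= 117<<14 -> acc=1926954 shift=21 [end]
Varint 2: bytes[4:7] = AA CE 75 -> value 1926954 (3 byte(s))
  byte[7]=0x71 cont=0 payload=0x71=113: acc |= 113<<0 -> acc=113 shift=7 [end]
Varint 3: bytes[7:8] = 71 -> value 113 (1 byte(s))
  byte[8]=0x7B cont=0 payload=0x7B=123: acc |= 123<<0 -> acc=123 shift=7 [end]
Varint 4: bytes[8:9] = 7B -> value 123 (1 byte(s))

Answer: 65983601 1926954 113 123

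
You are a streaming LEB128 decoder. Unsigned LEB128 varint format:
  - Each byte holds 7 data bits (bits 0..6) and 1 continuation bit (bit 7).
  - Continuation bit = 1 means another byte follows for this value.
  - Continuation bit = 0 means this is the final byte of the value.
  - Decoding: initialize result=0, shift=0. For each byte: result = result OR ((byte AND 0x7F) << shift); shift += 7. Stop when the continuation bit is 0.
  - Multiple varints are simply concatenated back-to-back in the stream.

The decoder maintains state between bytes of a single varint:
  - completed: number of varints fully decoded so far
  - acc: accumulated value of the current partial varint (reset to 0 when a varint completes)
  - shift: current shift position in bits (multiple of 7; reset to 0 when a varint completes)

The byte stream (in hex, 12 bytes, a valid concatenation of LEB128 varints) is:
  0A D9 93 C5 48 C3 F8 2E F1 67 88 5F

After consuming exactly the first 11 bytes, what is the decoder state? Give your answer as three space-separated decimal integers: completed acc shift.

byte[0]=0x0A cont=0 payload=0x0A: varint #1 complete (value=10); reset -> completed=1 acc=0 shift=0
byte[1]=0xD9 cont=1 payload=0x59: acc |= 89<<0 -> completed=1 acc=89 shift=7
byte[2]=0x93 cont=1 payload=0x13: acc |= 19<<7 -> completed=1 acc=2521 shift=14
byte[3]=0xC5 cont=1 payload=0x45: acc |= 69<<14 -> completed=1 acc=1133017 shift=21
byte[4]=0x48 cont=0 payload=0x48: varint #2 complete (value=152127961); reset -> completed=2 acc=0 shift=0
byte[5]=0xC3 cont=1 payload=0x43: acc |= 67<<0 -> completed=2 acc=67 shift=7
byte[6]=0xF8 cont=1 payload=0x78: acc |= 120<<7 -> completed=2 acc=15427 shift=14
byte[7]=0x2E cont=0 payload=0x2E: varint #3 complete (value=769091); reset -> completed=3 acc=0 shift=0
byte[8]=0xF1 cont=1 payload=0x71: acc |= 113<<0 -> completed=3 acc=113 shift=7
byte[9]=0x67 cont=0 payload=0x67: varint #4 complete (value=13297); reset -> completed=4 acc=0 shift=0
byte[10]=0x88 cont=1 payload=0x08: acc |= 8<<0 -> completed=4 acc=8 shift=7

Answer: 4 8 7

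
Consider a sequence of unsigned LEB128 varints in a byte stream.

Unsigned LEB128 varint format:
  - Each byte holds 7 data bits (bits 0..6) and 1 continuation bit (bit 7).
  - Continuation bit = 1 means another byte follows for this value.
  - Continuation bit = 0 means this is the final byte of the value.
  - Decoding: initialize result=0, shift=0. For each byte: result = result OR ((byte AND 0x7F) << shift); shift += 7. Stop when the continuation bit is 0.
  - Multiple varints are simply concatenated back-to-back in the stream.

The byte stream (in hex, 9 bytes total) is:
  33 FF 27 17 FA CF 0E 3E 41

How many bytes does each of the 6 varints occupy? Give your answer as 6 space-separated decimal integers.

Answer: 1 2 1 3 1 1

Derivation:
  byte[0]=0x33 cont=0 payload=0x33=51: acc |= 51<<0 -> acc=51 shift=7 [end]
Varint 1: bytes[0:1] = 33 -> value 51 (1 byte(s))
  byte[1]=0xFF cont=1 payload=0x7F=127: acc |= 127<<0 -> acc=127 shift=7
  byte[2]=0x27 cont=0 payload=0x27=39: acc |= 39<<7 -> acc=5119 shift=14 [end]
Varint 2: bytes[1:3] = FF 27 -> value 5119 (2 byte(s))
  byte[3]=0x17 cont=0 payload=0x17=23: acc |= 23<<0 -> acc=23 shift=7 [end]
Varint 3: bytes[3:4] = 17 -> value 23 (1 byte(s))
  byte[4]=0xFA cont=1 payload=0x7A=122: acc |= 122<<0 -> acc=122 shift=7
  byte[5]=0xCF cont=1 payload=0x4F=79: acc |= 79<<7 -> acc=10234 shift=14
  byte[6]=0x0E cont=0 payload=0x0E=14: acc |= 14<<14 -> acc=239610 shift=21 [end]
Varint 4: bytes[4:7] = FA CF 0E -> value 239610 (3 byte(s))
  byte[7]=0x3E cont=0 payload=0x3E=62: acc |= 62<<0 -> acc=62 shift=7 [end]
Varint 5: bytes[7:8] = 3E -> value 62 (1 byte(s))
  byte[8]=0x41 cont=0 payload=0x41=65: acc |= 65<<0 -> acc=65 shift=7 [end]
Varint 6: bytes[8:9] = 41 -> value 65 (1 byte(s))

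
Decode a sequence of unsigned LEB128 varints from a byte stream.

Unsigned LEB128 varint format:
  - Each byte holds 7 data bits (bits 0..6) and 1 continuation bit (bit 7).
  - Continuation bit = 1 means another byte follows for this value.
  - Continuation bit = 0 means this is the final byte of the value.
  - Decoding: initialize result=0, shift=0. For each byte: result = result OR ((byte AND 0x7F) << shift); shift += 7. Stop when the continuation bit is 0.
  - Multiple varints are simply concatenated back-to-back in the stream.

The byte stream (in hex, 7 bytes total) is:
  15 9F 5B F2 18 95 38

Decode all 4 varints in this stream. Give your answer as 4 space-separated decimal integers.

  byte[0]=0x15 cont=0 payload=0x15=21: acc |= 21<<0 -> acc=21 shift=7 [end]
Varint 1: bytes[0:1] = 15 -> value 21 (1 byte(s))
  byte[1]=0x9F cont=1 payload=0x1F=31: acc |= 31<<0 -> acc=31 shift=7
  byte[2]=0x5B cont=0 payload=0x5B=91: acc |= 91<<7 -> acc=11679 shift=14 [end]
Varint 2: bytes[1:3] = 9F 5B -> value 11679 (2 byte(s))
  byte[3]=0xF2 cont=1 payload=0x72=114: acc |= 114<<0 -> acc=114 shift=7
  byte[4]=0x18 cont=0 payload=0x18=24: acc |= 24<<7 -> acc=3186 shift=14 [end]
Varint 3: bytes[3:5] = F2 18 -> value 3186 (2 byte(s))
  byte[5]=0x95 cont=1 payload=0x15=21: acc |= 21<<0 -> acc=21 shift=7
  byte[6]=0x38 cont=0 payload=0x38=56: acc |= 56<<7 -> acc=7189 shift=14 [end]
Varint 4: bytes[5:7] = 95 38 -> value 7189 (2 byte(s))

Answer: 21 11679 3186 7189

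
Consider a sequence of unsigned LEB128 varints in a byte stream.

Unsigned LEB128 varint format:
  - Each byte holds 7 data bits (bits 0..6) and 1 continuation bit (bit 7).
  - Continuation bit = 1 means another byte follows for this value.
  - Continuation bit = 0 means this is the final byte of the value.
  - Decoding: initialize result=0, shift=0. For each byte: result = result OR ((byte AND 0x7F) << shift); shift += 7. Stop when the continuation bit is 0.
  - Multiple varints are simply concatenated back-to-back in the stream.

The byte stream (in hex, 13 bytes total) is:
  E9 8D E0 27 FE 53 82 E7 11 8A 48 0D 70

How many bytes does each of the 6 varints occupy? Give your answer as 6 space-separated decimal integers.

Answer: 4 2 3 2 1 1

Derivation:
  byte[0]=0xE9 cont=1 payload=0x69=105: acc |= 105<<0 -> acc=105 shift=7
  byte[1]=0x8D cont=1 payload=0x0D=13: acc |= 13<<7 -> acc=1769 shift=14
  byte[2]=0xE0 cont=1 payload=0x60=96: acc |= 96<<14 -> acc=1574633 shift=21
  byte[3]=0x27 cont=0 payload=0x27=39: acc |= 39<<21 -> acc=83363561 shift=28 [end]
Varint 1: bytes[0:4] = E9 8D E0 27 -> value 83363561 (4 byte(s))
  byte[4]=0xFE cont=1 payload=0x7E=126: acc |= 126<<0 -> acc=126 shift=7
  byte[5]=0x53 cont=0 payload=0x53=83: acc |= 83<<7 -> acc=10750 shift=14 [end]
Varint 2: bytes[4:6] = FE 53 -> value 10750 (2 byte(s))
  byte[6]=0x82 cont=1 payload=0x02=2: acc |= 2<<0 -> acc=2 shift=7
  byte[7]=0xE7 cont=1 payload=0x67=103: acc |= 103<<7 -> acc=13186 shift=14
  byte[8]=0x11 cont=0 payload=0x11=17: acc |= 17<<14 -> acc=291714 shift=21 [end]
Varint 3: bytes[6:9] = 82 E7 11 -> value 291714 (3 byte(s))
  byte[9]=0x8A cont=1 payload=0x0A=10: acc |= 10<<0 -> acc=10 shift=7
  byte[10]=0x48 cont=0 payload=0x48=72: acc |= 72<<7 -> acc=9226 shift=14 [end]
Varint 4: bytes[9:11] = 8A 48 -> value 9226 (2 byte(s))
  byte[11]=0x0D cont=0 payload=0x0D=13: acc |= 13<<0 -> acc=13 shift=7 [end]
Varint 5: bytes[11:12] = 0D -> value 13 (1 byte(s))
  byte[12]=0x70 cont=0 payload=0x70=112: acc |= 112<<0 -> acc=112 shift=7 [end]
Varint 6: bytes[12:13] = 70 -> value 112 (1 byte(s))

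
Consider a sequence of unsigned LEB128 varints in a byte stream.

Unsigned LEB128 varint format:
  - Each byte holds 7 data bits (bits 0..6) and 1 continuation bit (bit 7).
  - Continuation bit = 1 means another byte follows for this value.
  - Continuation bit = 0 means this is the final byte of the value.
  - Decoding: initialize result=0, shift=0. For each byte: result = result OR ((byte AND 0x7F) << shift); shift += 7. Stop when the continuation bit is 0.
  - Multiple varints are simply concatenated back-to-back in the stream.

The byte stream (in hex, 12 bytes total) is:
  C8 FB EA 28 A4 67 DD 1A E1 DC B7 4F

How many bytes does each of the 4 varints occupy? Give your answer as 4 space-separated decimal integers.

  byte[0]=0xC8 cont=1 payload=0x48=72: acc |= 72<<0 -> acc=72 shift=7
  byte[1]=0xFB cont=1 payload=0x7B=123: acc |= 123<<7 -> acc=15816 shift=14
  byte[2]=0xEA cont=1 payload=0x6A=106: acc |= 106<<14 -> acc=1752520 shift=21
  byte[3]=0x28 cont=0 payload=0x28=40: acc |= 40<<21 -> acc=85638600 shift=28 [end]
Varint 1: bytes[0:4] = C8 FB EA 28 -> value 85638600 (4 byte(s))
  byte[4]=0xA4 cont=1 payload=0x24=36: acc |= 36<<0 -> acc=36 shift=7
  byte[5]=0x67 cont=0 payload=0x67=103: acc |= 103<<7 -> acc=13220 shift=14 [end]
Varint 2: bytes[4:6] = A4 67 -> value 13220 (2 byte(s))
  byte[6]=0xDD cont=1 payload=0x5D=93: acc |= 93<<0 -> acc=93 shift=7
  byte[7]=0x1A cont=0 payload=0x1A=26: acc |= 26<<7 -> acc=3421 shift=14 [end]
Varint 3: bytes[6:8] = DD 1A -> value 3421 (2 byte(s))
  byte[8]=0xE1 cont=1 payload=0x61=97: acc |= 97<<0 -> acc=97 shift=7
  byte[9]=0xDC cont=1 payload=0x5C=92: acc |= 92<<7 -> acc=11873 shift=14
  byte[10]=0xB7 cont=1 payload=0x37=55: acc |= 55<<14 -> acc=912993 shift=21
  byte[11]=0x4F cont=0 payload=0x4F=79: acc |= 79<<21 -> acc=166588001 shift=28 [end]
Varint 4: bytes[8:12] = E1 DC B7 4F -> value 166588001 (4 byte(s))

Answer: 4 2 2 4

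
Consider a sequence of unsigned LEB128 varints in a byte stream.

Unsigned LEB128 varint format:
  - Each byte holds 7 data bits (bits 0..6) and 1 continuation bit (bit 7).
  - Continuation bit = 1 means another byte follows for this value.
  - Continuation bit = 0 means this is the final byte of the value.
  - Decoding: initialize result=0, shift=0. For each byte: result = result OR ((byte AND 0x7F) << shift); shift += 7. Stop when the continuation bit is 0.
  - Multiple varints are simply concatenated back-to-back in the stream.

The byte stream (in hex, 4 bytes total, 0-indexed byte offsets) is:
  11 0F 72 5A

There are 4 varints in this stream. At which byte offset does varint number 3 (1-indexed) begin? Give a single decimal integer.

Answer: 2

Derivation:
  byte[0]=0x11 cont=0 payload=0x11=17: acc |= 17<<0 -> acc=17 shift=7 [end]
Varint 1: bytes[0:1] = 11 -> value 17 (1 byte(s))
  byte[1]=0x0F cont=0 payload=0x0F=15: acc |= 15<<0 -> acc=15 shift=7 [end]
Varint 2: bytes[1:2] = 0F -> value 15 (1 byte(s))
  byte[2]=0x72 cont=0 payload=0x72=114: acc |= 114<<0 -> acc=114 shift=7 [end]
Varint 3: bytes[2:3] = 72 -> value 114 (1 byte(s))
  byte[3]=0x5A cont=0 payload=0x5A=90: acc |= 90<<0 -> acc=90 shift=7 [end]
Varint 4: bytes[3:4] = 5A -> value 90 (1 byte(s))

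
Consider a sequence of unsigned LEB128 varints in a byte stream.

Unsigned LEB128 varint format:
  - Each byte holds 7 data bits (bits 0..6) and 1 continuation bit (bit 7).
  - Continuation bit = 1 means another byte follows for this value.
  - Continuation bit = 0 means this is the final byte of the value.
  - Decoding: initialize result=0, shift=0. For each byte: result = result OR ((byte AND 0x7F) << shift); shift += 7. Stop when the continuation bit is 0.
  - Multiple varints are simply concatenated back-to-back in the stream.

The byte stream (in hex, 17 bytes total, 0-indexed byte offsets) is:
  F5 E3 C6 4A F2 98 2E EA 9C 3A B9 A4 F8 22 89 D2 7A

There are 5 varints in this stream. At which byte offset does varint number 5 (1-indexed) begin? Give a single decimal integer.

Answer: 14

Derivation:
  byte[0]=0xF5 cont=1 payload=0x75=117: acc |= 117<<0 -> acc=117 shift=7
  byte[1]=0xE3 cont=1 payload=0x63=99: acc |= 99<<7 -> acc=12789 shift=14
  byte[2]=0xC6 cont=1 payload=0x46=70: acc |= 70<<14 -> acc=1159669 shift=21
  byte[3]=0x4A cont=0 payload=0x4A=74: acc |= 74<<21 -> acc=156348917 shift=28 [end]
Varint 1: bytes[0:4] = F5 E3 C6 4A -> value 156348917 (4 byte(s))
  byte[4]=0xF2 cont=1 payload=0x72=114: acc |= 114<<0 -> acc=114 shift=7
  byte[5]=0x98 cont=1 payload=0x18=24: acc |= 24<<7 -> acc=3186 shift=14
  byte[6]=0x2E cont=0 payload=0x2E=46: acc |= 46<<14 -> acc=756850 shift=21 [end]
Varint 2: bytes[4:7] = F2 98 2E -> value 756850 (3 byte(s))
  byte[7]=0xEA cont=1 payload=0x6A=106: acc |= 106<<0 -> acc=106 shift=7
  byte[8]=0x9C cont=1 payload=0x1C=28: acc |= 28<<7 -> acc=3690 shift=14
  byte[9]=0x3A cont=0 payload=0x3A=58: acc |= 58<<14 -> acc=953962 shift=21 [end]
Varint 3: bytes[7:10] = EA 9C 3A -> value 953962 (3 byte(s))
  byte[10]=0xB9 cont=1 payload=0x39=57: acc |= 57<<0 -> acc=57 shift=7
  byte[11]=0xA4 cont=1 payload=0x24=36: acc |= 36<<7 -> acc=4665 shift=14
  byte[12]=0xF8 cont=1 payload=0x78=120: acc |= 120<<14 -> acc=1970745 shift=21
  byte[13]=0x22 cont=0 payload=0x22=34: acc |= 34<<21 -> acc=73273913 shift=28 [end]
Varint 4: bytes[10:14] = B9 A4 F8 22 -> value 73273913 (4 byte(s))
  byte[14]=0x89 cont=1 payload=0x09=9: acc |= 9<<0 -> acc=9 shift=7
  byte[15]=0xD2 cont=1 payload=0x52=82: acc |= 82<<7 -> acc=10505 shift=14
  byte[16]=0x7A cont=0 payload=0x7A=122: acc |= 122<<14 -> acc=2009353 shift=21 [end]
Varint 5: bytes[14:17] = 89 D2 7A -> value 2009353 (3 byte(s))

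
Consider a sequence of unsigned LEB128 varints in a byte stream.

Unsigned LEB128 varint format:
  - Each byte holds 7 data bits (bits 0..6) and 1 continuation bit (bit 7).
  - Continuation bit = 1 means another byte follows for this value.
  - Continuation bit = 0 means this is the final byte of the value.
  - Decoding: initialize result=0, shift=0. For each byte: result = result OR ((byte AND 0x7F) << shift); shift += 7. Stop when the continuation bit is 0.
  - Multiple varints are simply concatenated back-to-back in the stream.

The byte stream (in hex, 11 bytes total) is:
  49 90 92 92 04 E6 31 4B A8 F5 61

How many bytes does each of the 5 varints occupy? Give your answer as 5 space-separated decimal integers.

Answer: 1 4 2 1 3

Derivation:
  byte[0]=0x49 cont=0 payload=0x49=73: acc |= 73<<0 -> acc=73 shift=7 [end]
Varint 1: bytes[0:1] = 49 -> value 73 (1 byte(s))
  byte[1]=0x90 cont=1 payload=0x10=16: acc |= 16<<0 -> acc=16 shift=7
  byte[2]=0x92 cont=1 payload=0x12=18: acc |= 18<<7 -> acc=2320 shift=14
  byte[3]=0x92 cont=1 payload=0x12=18: acc |= 18<<14 -> acc=297232 shift=21
  byte[4]=0x04 cont=0 payload=0x04=4: acc |= 4<<21 -> acc=8685840 shift=28 [end]
Varint 2: bytes[1:5] = 90 92 92 04 -> value 8685840 (4 byte(s))
  byte[5]=0xE6 cont=1 payload=0x66=102: acc |= 102<<0 -> acc=102 shift=7
  byte[6]=0x31 cont=0 payload=0x31=49: acc |= 49<<7 -> acc=6374 shift=14 [end]
Varint 3: bytes[5:7] = E6 31 -> value 6374 (2 byte(s))
  byte[7]=0x4B cont=0 payload=0x4B=75: acc |= 75<<0 -> acc=75 shift=7 [end]
Varint 4: bytes[7:8] = 4B -> value 75 (1 byte(s))
  byte[8]=0xA8 cont=1 payload=0x28=40: acc |= 40<<0 -> acc=40 shift=7
  byte[9]=0xF5 cont=1 payload=0x75=117: acc |= 117<<7 -> acc=15016 shift=14
  byte[10]=0x61 cont=0 payload=0x61=97: acc |= 97<<14 -> acc=1604264 shift=21 [end]
Varint 5: bytes[8:11] = A8 F5 61 -> value 1604264 (3 byte(s))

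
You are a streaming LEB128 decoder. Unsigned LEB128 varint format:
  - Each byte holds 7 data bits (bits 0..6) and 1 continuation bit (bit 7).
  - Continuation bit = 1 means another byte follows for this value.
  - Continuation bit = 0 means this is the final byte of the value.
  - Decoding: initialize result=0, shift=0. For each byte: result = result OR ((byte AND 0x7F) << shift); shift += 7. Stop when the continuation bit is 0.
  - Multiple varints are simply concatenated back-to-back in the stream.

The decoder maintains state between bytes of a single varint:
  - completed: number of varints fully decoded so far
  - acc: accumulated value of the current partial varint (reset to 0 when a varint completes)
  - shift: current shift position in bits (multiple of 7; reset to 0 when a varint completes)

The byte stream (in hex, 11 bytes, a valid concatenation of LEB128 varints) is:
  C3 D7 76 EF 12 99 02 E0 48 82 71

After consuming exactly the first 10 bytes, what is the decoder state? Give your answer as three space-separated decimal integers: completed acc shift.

byte[0]=0xC3 cont=1 payload=0x43: acc |= 67<<0 -> completed=0 acc=67 shift=7
byte[1]=0xD7 cont=1 payload=0x57: acc |= 87<<7 -> completed=0 acc=11203 shift=14
byte[2]=0x76 cont=0 payload=0x76: varint #1 complete (value=1944515); reset -> completed=1 acc=0 shift=0
byte[3]=0xEF cont=1 payload=0x6F: acc |= 111<<0 -> completed=1 acc=111 shift=7
byte[4]=0x12 cont=0 payload=0x12: varint #2 complete (value=2415); reset -> completed=2 acc=0 shift=0
byte[5]=0x99 cont=1 payload=0x19: acc |= 25<<0 -> completed=2 acc=25 shift=7
byte[6]=0x02 cont=0 payload=0x02: varint #3 complete (value=281); reset -> completed=3 acc=0 shift=0
byte[7]=0xE0 cont=1 payload=0x60: acc |= 96<<0 -> completed=3 acc=96 shift=7
byte[8]=0x48 cont=0 payload=0x48: varint #4 complete (value=9312); reset -> completed=4 acc=0 shift=0
byte[9]=0x82 cont=1 payload=0x02: acc |= 2<<0 -> completed=4 acc=2 shift=7

Answer: 4 2 7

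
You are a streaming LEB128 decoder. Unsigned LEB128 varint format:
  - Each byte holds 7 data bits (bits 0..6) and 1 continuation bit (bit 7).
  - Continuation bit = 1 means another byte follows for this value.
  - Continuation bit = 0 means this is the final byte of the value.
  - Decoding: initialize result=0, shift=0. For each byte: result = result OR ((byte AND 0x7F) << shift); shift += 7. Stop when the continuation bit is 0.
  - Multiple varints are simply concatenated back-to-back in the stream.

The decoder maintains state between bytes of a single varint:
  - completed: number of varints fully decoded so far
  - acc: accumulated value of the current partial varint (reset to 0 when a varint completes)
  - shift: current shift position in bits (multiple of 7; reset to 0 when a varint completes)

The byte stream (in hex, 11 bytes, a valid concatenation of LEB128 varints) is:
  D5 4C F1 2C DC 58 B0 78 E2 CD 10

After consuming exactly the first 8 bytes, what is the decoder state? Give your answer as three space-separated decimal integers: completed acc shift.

Answer: 4 0 0

Derivation:
byte[0]=0xD5 cont=1 payload=0x55: acc |= 85<<0 -> completed=0 acc=85 shift=7
byte[1]=0x4C cont=0 payload=0x4C: varint #1 complete (value=9813); reset -> completed=1 acc=0 shift=0
byte[2]=0xF1 cont=1 payload=0x71: acc |= 113<<0 -> completed=1 acc=113 shift=7
byte[3]=0x2C cont=0 payload=0x2C: varint #2 complete (value=5745); reset -> completed=2 acc=0 shift=0
byte[4]=0xDC cont=1 payload=0x5C: acc |= 92<<0 -> completed=2 acc=92 shift=7
byte[5]=0x58 cont=0 payload=0x58: varint #3 complete (value=11356); reset -> completed=3 acc=0 shift=0
byte[6]=0xB0 cont=1 payload=0x30: acc |= 48<<0 -> completed=3 acc=48 shift=7
byte[7]=0x78 cont=0 payload=0x78: varint #4 complete (value=15408); reset -> completed=4 acc=0 shift=0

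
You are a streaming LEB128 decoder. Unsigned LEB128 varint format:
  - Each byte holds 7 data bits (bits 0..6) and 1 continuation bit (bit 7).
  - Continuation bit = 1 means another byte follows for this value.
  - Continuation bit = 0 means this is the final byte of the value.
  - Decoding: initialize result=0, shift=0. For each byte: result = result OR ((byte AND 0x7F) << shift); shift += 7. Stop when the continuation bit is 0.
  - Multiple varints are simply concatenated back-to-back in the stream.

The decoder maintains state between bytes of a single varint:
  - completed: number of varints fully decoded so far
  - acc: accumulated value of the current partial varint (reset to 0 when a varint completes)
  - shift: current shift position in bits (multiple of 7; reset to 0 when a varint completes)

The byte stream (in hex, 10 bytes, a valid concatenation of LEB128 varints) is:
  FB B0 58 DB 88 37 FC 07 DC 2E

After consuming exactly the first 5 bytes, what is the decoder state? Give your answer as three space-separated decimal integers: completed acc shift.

Answer: 1 1115 14

Derivation:
byte[0]=0xFB cont=1 payload=0x7B: acc |= 123<<0 -> completed=0 acc=123 shift=7
byte[1]=0xB0 cont=1 payload=0x30: acc |= 48<<7 -> completed=0 acc=6267 shift=14
byte[2]=0x58 cont=0 payload=0x58: varint #1 complete (value=1448059); reset -> completed=1 acc=0 shift=0
byte[3]=0xDB cont=1 payload=0x5B: acc |= 91<<0 -> completed=1 acc=91 shift=7
byte[4]=0x88 cont=1 payload=0x08: acc |= 8<<7 -> completed=1 acc=1115 shift=14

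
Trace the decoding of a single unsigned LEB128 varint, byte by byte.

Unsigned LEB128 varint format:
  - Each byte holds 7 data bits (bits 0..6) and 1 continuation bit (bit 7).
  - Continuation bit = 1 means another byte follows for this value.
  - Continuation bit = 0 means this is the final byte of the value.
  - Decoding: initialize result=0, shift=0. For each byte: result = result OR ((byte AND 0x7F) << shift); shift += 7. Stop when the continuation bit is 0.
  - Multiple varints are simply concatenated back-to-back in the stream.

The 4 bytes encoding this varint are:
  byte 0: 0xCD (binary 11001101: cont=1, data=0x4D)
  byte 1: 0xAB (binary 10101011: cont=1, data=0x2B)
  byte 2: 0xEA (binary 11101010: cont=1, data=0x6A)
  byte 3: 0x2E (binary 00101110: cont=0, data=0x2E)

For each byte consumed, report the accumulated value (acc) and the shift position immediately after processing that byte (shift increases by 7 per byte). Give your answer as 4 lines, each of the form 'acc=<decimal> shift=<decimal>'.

Answer: acc=77 shift=7
acc=5581 shift=14
acc=1742285 shift=21
acc=98211277 shift=28

Derivation:
byte 0=0xCD: payload=0x4D=77, contrib = 77<<0 = 77; acc -> 77, shift -> 7
byte 1=0xAB: payload=0x2B=43, contrib = 43<<7 = 5504; acc -> 5581, shift -> 14
byte 2=0xEA: payload=0x6A=106, contrib = 106<<14 = 1736704; acc -> 1742285, shift -> 21
byte 3=0x2E: payload=0x2E=46, contrib = 46<<21 = 96468992; acc -> 98211277, shift -> 28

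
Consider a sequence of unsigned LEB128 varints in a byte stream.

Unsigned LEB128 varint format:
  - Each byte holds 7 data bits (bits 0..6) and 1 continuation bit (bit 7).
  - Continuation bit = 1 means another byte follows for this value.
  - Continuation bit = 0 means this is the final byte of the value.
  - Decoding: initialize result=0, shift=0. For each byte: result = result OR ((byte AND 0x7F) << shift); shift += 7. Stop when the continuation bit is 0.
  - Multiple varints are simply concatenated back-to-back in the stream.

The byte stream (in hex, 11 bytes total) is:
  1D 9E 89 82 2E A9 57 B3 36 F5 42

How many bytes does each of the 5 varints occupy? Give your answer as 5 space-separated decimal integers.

  byte[0]=0x1D cont=0 payload=0x1D=29: acc |= 29<<0 -> acc=29 shift=7 [end]
Varint 1: bytes[0:1] = 1D -> value 29 (1 byte(s))
  byte[1]=0x9E cont=1 payload=0x1E=30: acc |= 30<<0 -> acc=30 shift=7
  byte[2]=0x89 cont=1 payload=0x09=9: acc |= 9<<7 -> acc=1182 shift=14
  byte[3]=0x82 cont=1 payload=0x02=2: acc |= 2<<14 -> acc=33950 shift=21
  byte[4]=0x2E cont=0 payload=0x2E=46: acc |= 46<<21 -> acc=96502942 shift=28 [end]
Varint 2: bytes[1:5] = 9E 89 82 2E -> value 96502942 (4 byte(s))
  byte[5]=0xA9 cont=1 payload=0x29=41: acc |= 41<<0 -> acc=41 shift=7
  byte[6]=0x57 cont=0 payload=0x57=87: acc |= 87<<7 -> acc=11177 shift=14 [end]
Varint 3: bytes[5:7] = A9 57 -> value 11177 (2 byte(s))
  byte[7]=0xB3 cont=1 payload=0x33=51: acc |= 51<<0 -> acc=51 shift=7
  byte[8]=0x36 cont=0 payload=0x36=54: acc |= 54<<7 -> acc=6963 shift=14 [end]
Varint 4: bytes[7:9] = B3 36 -> value 6963 (2 byte(s))
  byte[9]=0xF5 cont=1 payload=0x75=117: acc |= 117<<0 -> acc=117 shift=7
  byte[10]=0x42 cont=0 payload=0x42=66: acc |= 66<<7 -> acc=8565 shift=14 [end]
Varint 5: bytes[9:11] = F5 42 -> value 8565 (2 byte(s))

Answer: 1 4 2 2 2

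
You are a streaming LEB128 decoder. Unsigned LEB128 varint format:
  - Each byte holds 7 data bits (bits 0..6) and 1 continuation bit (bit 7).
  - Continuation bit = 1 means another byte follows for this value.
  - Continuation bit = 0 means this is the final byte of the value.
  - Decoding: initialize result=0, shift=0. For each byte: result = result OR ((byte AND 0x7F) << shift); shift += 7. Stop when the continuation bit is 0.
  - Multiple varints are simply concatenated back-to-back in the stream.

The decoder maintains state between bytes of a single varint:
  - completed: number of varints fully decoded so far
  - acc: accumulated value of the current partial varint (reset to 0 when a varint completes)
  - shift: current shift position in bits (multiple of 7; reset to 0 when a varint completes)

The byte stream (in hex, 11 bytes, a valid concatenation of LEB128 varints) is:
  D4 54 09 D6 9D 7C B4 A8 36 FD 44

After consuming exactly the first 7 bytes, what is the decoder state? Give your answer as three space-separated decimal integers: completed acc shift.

Answer: 3 52 7

Derivation:
byte[0]=0xD4 cont=1 payload=0x54: acc |= 84<<0 -> completed=0 acc=84 shift=7
byte[1]=0x54 cont=0 payload=0x54: varint #1 complete (value=10836); reset -> completed=1 acc=0 shift=0
byte[2]=0x09 cont=0 payload=0x09: varint #2 complete (value=9); reset -> completed=2 acc=0 shift=0
byte[3]=0xD6 cont=1 payload=0x56: acc |= 86<<0 -> completed=2 acc=86 shift=7
byte[4]=0x9D cont=1 payload=0x1D: acc |= 29<<7 -> completed=2 acc=3798 shift=14
byte[5]=0x7C cont=0 payload=0x7C: varint #3 complete (value=2035414); reset -> completed=3 acc=0 shift=0
byte[6]=0xB4 cont=1 payload=0x34: acc |= 52<<0 -> completed=3 acc=52 shift=7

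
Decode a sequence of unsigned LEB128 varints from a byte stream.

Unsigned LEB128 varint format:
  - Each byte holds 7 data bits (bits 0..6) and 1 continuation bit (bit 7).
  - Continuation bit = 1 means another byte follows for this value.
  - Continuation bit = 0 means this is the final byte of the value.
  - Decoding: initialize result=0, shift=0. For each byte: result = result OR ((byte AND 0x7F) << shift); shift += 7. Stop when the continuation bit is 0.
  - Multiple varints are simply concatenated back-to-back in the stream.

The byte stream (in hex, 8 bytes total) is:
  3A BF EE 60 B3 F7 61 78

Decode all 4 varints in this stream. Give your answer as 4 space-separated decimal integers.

  byte[0]=0x3A cont=0 payload=0x3A=58: acc |= 58<<0 -> acc=58 shift=7 [end]
Varint 1: bytes[0:1] = 3A -> value 58 (1 byte(s))
  byte[1]=0xBF cont=1 payload=0x3F=63: acc |= 63<<0 -> acc=63 shift=7
  byte[2]=0xEE cont=1 payload=0x6E=110: acc |= 110<<7 -> acc=14143 shift=14
  byte[3]=0x60 cont=0 payload=0x60=96: acc |= 96<<14 -> acc=1587007 shift=21 [end]
Varint 2: bytes[1:4] = BF EE 60 -> value 1587007 (3 byte(s))
  byte[4]=0xB3 cont=1 payload=0x33=51: acc |= 51<<0 -> acc=51 shift=7
  byte[5]=0xF7 cont=1 payload=0x77=119: acc |= 119<<7 -> acc=15283 shift=14
  byte[6]=0x61 cont=0 payload=0x61=97: acc |= 97<<14 -> acc=1604531 shift=21 [end]
Varint 3: bytes[4:7] = B3 F7 61 -> value 1604531 (3 byte(s))
  byte[7]=0x78 cont=0 payload=0x78=120: acc |= 120<<0 -> acc=120 shift=7 [end]
Varint 4: bytes[7:8] = 78 -> value 120 (1 byte(s))

Answer: 58 1587007 1604531 120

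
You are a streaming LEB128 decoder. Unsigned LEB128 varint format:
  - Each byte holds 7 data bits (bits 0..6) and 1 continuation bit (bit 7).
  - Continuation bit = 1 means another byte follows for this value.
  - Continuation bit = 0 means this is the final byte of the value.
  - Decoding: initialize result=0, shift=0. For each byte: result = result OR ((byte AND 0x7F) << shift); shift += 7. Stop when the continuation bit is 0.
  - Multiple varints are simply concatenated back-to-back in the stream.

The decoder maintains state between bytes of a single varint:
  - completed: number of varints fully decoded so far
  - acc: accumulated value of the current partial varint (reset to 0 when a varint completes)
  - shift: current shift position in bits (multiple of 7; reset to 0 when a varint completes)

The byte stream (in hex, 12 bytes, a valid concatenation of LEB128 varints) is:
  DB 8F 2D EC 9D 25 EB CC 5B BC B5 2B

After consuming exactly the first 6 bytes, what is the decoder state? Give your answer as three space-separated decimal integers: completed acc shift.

byte[0]=0xDB cont=1 payload=0x5B: acc |= 91<<0 -> completed=0 acc=91 shift=7
byte[1]=0x8F cont=1 payload=0x0F: acc |= 15<<7 -> completed=0 acc=2011 shift=14
byte[2]=0x2D cont=0 payload=0x2D: varint #1 complete (value=739291); reset -> completed=1 acc=0 shift=0
byte[3]=0xEC cont=1 payload=0x6C: acc |= 108<<0 -> completed=1 acc=108 shift=7
byte[4]=0x9D cont=1 payload=0x1D: acc |= 29<<7 -> completed=1 acc=3820 shift=14
byte[5]=0x25 cont=0 payload=0x25: varint #2 complete (value=610028); reset -> completed=2 acc=0 shift=0

Answer: 2 0 0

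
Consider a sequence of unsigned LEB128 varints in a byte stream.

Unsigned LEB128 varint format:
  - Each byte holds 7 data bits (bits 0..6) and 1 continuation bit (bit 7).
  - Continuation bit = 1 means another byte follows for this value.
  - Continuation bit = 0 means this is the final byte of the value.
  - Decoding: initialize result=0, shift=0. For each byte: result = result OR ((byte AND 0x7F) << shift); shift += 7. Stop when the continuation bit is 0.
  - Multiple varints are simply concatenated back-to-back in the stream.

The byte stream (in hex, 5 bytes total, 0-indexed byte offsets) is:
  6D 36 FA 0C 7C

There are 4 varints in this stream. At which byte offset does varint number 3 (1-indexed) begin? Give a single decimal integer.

  byte[0]=0x6D cont=0 payload=0x6D=109: acc |= 109<<0 -> acc=109 shift=7 [end]
Varint 1: bytes[0:1] = 6D -> value 109 (1 byte(s))
  byte[1]=0x36 cont=0 payload=0x36=54: acc |= 54<<0 -> acc=54 shift=7 [end]
Varint 2: bytes[1:2] = 36 -> value 54 (1 byte(s))
  byte[2]=0xFA cont=1 payload=0x7A=122: acc |= 122<<0 -> acc=122 shift=7
  byte[3]=0x0C cont=0 payload=0x0C=12: acc |= 12<<7 -> acc=1658 shift=14 [end]
Varint 3: bytes[2:4] = FA 0C -> value 1658 (2 byte(s))
  byte[4]=0x7C cont=0 payload=0x7C=124: acc |= 124<<0 -> acc=124 shift=7 [end]
Varint 4: bytes[4:5] = 7C -> value 124 (1 byte(s))

Answer: 2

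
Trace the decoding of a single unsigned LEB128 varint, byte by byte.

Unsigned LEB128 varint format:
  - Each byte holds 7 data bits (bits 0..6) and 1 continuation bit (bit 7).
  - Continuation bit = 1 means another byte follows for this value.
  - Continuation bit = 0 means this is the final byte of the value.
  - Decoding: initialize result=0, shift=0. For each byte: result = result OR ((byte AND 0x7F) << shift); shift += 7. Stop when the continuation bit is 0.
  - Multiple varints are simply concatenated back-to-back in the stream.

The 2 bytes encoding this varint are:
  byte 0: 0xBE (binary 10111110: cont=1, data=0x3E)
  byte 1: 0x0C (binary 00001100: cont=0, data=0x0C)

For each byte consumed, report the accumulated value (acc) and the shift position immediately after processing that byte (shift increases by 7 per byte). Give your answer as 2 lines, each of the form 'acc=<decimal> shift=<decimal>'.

Answer: acc=62 shift=7
acc=1598 shift=14

Derivation:
byte 0=0xBE: payload=0x3E=62, contrib = 62<<0 = 62; acc -> 62, shift -> 7
byte 1=0x0C: payload=0x0C=12, contrib = 12<<7 = 1536; acc -> 1598, shift -> 14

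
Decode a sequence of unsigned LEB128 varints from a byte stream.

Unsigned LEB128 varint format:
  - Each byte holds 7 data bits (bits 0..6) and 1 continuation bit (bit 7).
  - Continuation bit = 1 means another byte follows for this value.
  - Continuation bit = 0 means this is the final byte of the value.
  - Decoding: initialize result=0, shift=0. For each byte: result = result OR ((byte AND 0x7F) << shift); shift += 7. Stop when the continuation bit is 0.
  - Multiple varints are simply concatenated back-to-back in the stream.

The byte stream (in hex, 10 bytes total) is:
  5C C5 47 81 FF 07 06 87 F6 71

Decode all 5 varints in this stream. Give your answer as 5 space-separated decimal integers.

Answer: 92 9157 130945 6 1866503

Derivation:
  byte[0]=0x5C cont=0 payload=0x5C=92: acc |= 92<<0 -> acc=92 shift=7 [end]
Varint 1: bytes[0:1] = 5C -> value 92 (1 byte(s))
  byte[1]=0xC5 cont=1 payload=0x45=69: acc |= 69<<0 -> acc=69 shift=7
  byte[2]=0x47 cont=0 payload=0x47=71: acc |= 71<<7 -> acc=9157 shift=14 [end]
Varint 2: bytes[1:3] = C5 47 -> value 9157 (2 byte(s))
  byte[3]=0x81 cont=1 payload=0x01=1: acc |= 1<<0 -> acc=1 shift=7
  byte[4]=0xFF cont=1 payload=0x7F=127: acc |= 127<<7 -> acc=16257 shift=14
  byte[5]=0x07 cont=0 payload=0x07=7: acc |= 7<<14 -> acc=130945 shift=21 [end]
Varint 3: bytes[3:6] = 81 FF 07 -> value 130945 (3 byte(s))
  byte[6]=0x06 cont=0 payload=0x06=6: acc |= 6<<0 -> acc=6 shift=7 [end]
Varint 4: bytes[6:7] = 06 -> value 6 (1 byte(s))
  byte[7]=0x87 cont=1 payload=0x07=7: acc |= 7<<0 -> acc=7 shift=7
  byte[8]=0xF6 cont=1 payload=0x76=118: acc |= 118<<7 -> acc=15111 shift=14
  byte[9]=0x71 cont=0 payload=0x71=113: acc |= 113<<14 -> acc=1866503 shift=21 [end]
Varint 5: bytes[7:10] = 87 F6 71 -> value 1866503 (3 byte(s))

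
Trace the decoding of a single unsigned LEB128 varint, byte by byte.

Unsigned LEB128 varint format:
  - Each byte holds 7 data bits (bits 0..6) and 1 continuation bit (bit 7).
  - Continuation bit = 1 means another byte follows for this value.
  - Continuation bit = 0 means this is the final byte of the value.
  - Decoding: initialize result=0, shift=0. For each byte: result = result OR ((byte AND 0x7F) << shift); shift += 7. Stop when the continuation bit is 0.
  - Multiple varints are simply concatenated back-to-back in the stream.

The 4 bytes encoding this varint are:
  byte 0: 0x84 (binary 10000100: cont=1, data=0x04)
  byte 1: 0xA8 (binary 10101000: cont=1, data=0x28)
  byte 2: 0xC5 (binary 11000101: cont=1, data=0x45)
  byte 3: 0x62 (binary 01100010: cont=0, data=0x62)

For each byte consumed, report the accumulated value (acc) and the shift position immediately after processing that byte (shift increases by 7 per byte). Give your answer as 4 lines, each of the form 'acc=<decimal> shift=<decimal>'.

byte 0=0x84: payload=0x04=4, contrib = 4<<0 = 4; acc -> 4, shift -> 7
byte 1=0xA8: payload=0x28=40, contrib = 40<<7 = 5120; acc -> 5124, shift -> 14
byte 2=0xC5: payload=0x45=69, contrib = 69<<14 = 1130496; acc -> 1135620, shift -> 21
byte 3=0x62: payload=0x62=98, contrib = 98<<21 = 205520896; acc -> 206656516, shift -> 28

Answer: acc=4 shift=7
acc=5124 shift=14
acc=1135620 shift=21
acc=206656516 shift=28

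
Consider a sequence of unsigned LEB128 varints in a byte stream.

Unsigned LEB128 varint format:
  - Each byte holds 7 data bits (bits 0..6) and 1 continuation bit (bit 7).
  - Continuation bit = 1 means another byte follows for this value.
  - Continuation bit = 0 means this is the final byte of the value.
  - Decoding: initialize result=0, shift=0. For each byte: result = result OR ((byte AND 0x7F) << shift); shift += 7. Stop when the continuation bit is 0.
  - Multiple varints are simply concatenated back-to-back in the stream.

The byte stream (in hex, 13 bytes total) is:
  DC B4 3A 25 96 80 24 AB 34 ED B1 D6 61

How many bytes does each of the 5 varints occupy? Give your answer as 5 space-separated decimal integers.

  byte[0]=0xDC cont=1 payload=0x5C=92: acc |= 92<<0 -> acc=92 shift=7
  byte[1]=0xB4 cont=1 payload=0x34=52: acc |= 52<<7 -> acc=6748 shift=14
  byte[2]=0x3A cont=0 payload=0x3A=58: acc |= 58<<14 -> acc=957020 shift=21 [end]
Varint 1: bytes[0:3] = DC B4 3A -> value 957020 (3 byte(s))
  byte[3]=0x25 cont=0 payload=0x25=37: acc |= 37<<0 -> acc=37 shift=7 [end]
Varint 2: bytes[3:4] = 25 -> value 37 (1 byte(s))
  byte[4]=0x96 cont=1 payload=0x16=22: acc |= 22<<0 -> acc=22 shift=7
  byte[5]=0x80 cont=1 payload=0x00=0: acc |= 0<<7 -> acc=22 shift=14
  byte[6]=0x24 cont=0 payload=0x24=36: acc |= 36<<14 -> acc=589846 shift=21 [end]
Varint 3: bytes[4:7] = 96 80 24 -> value 589846 (3 byte(s))
  byte[7]=0xAB cont=1 payload=0x2B=43: acc |= 43<<0 -> acc=43 shift=7
  byte[8]=0x34 cont=0 payload=0x34=52: acc |= 52<<7 -> acc=6699 shift=14 [end]
Varint 4: bytes[7:9] = AB 34 -> value 6699 (2 byte(s))
  byte[9]=0xED cont=1 payload=0x6D=109: acc |= 109<<0 -> acc=109 shift=7
  byte[10]=0xB1 cont=1 payload=0x31=49: acc |= 49<<7 -> acc=6381 shift=14
  byte[11]=0xD6 cont=1 payload=0x56=86: acc |= 86<<14 -> acc=1415405 shift=21
  byte[12]=0x61 cont=0 payload=0x61=97: acc |= 97<<21 -> acc=204839149 shift=28 [end]
Varint 5: bytes[9:13] = ED B1 D6 61 -> value 204839149 (4 byte(s))

Answer: 3 1 3 2 4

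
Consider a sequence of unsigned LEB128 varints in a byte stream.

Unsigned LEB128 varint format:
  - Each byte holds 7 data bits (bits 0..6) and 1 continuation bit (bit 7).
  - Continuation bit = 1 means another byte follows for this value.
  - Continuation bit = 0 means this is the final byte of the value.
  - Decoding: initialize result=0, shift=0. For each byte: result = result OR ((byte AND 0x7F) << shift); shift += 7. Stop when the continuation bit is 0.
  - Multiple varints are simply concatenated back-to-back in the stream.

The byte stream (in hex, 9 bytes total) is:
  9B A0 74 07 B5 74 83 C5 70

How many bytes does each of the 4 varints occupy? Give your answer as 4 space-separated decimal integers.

Answer: 3 1 2 3

Derivation:
  byte[0]=0x9B cont=1 payload=0x1B=27: acc |= 27<<0 -> acc=27 shift=7
  byte[1]=0xA0 cont=1 payload=0x20=32: acc |= 32<<7 -> acc=4123 shift=14
  byte[2]=0x74 cont=0 payload=0x74=116: acc |= 116<<14 -> acc=1904667 shift=21 [end]
Varint 1: bytes[0:3] = 9B A0 74 -> value 1904667 (3 byte(s))
  byte[3]=0x07 cont=0 payload=0x07=7: acc |= 7<<0 -> acc=7 shift=7 [end]
Varint 2: bytes[3:4] = 07 -> value 7 (1 byte(s))
  byte[4]=0xB5 cont=1 payload=0x35=53: acc |= 53<<0 -> acc=53 shift=7
  byte[5]=0x74 cont=0 payload=0x74=116: acc |= 116<<7 -> acc=14901 shift=14 [end]
Varint 3: bytes[4:6] = B5 74 -> value 14901 (2 byte(s))
  byte[6]=0x83 cont=1 payload=0x03=3: acc |= 3<<0 -> acc=3 shift=7
  byte[7]=0xC5 cont=1 payload=0x45=69: acc |= 69<<7 -> acc=8835 shift=14
  byte[8]=0x70 cont=0 payload=0x70=112: acc |= 112<<14 -> acc=1843843 shift=21 [end]
Varint 4: bytes[6:9] = 83 C5 70 -> value 1843843 (3 byte(s))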